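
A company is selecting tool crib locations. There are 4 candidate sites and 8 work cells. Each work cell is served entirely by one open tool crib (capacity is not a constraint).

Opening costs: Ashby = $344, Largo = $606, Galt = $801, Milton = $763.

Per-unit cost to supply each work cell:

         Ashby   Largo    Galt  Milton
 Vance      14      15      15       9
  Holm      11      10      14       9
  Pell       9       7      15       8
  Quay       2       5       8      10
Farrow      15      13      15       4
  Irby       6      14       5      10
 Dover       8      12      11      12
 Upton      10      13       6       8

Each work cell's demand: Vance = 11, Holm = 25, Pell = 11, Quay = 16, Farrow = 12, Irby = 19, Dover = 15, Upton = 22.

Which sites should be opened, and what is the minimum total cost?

For any fixed open set, each work cell goes to its cheapest open site; total = fixed + service.
{Ashby}: Vance→Ashby 14·11=154, Holm→Ashby 11·25=275, Pell→Ashby 9·11=99, Quay→Ashby 2·16=32, Farrow→Ashby 15·12=180, Irby→Ashby 6·19=114, Dover→Ashby 8·15=120, Upton→Ashby 10·22=220. Service 1194; fixed 344; total 1538.
{Milton}: Vance→Milton 9·11=99, Holm→Milton 9·25=225, Pell→Milton 8·11=88, Quay→Milton 10·16=160, Farrow→Milton 4·12=48, Irby→Milton 10·19=190, Dover→Milton 12·15=180, Upton→Milton 8·22=176. Service 1166; fixed 763; total 1929.
{Ashby, Milton}: Vance→Milton 9·11=99, Holm→Milton 9·25=225, Pell→Milton 8·11=88, Quay→Ashby 2·16=32, Farrow→Milton 4·12=48, Irby→Ashby 6·19=114, Dover→Ashby 8·15=120, Upton→Milton 8·22=176. Service 902; fixed 1107; total 2009.
{Ashby, Largo, Galt, Milton}: service 828 + fixed 2514 = 3342
No other subset beats 1538.

Open Ashby only; minimum total cost 1538.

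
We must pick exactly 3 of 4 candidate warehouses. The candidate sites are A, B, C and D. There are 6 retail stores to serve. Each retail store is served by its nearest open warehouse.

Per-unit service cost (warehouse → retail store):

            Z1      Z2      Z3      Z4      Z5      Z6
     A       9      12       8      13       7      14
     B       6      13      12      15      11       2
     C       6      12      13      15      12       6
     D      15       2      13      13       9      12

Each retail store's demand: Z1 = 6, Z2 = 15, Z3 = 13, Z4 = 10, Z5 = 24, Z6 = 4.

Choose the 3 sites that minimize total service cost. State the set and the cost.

Choose A, B and D; total service cost 476.

With exactly 3 open, each retail store uses its cheapest among the chosen.
{A, B, D}: Z1→B 6·6=36, Z2→D 2·15=30, Z3→A 8·13=104, Z4→A 13·10=130, Z5→A 7·24=168, Z6→B 2·4=8. Service cost 476.
{A, C, D}: service cost 492
{B, C, D}: service cost 576
Among all 4 size-3 choices, {A, B, D} is lowest.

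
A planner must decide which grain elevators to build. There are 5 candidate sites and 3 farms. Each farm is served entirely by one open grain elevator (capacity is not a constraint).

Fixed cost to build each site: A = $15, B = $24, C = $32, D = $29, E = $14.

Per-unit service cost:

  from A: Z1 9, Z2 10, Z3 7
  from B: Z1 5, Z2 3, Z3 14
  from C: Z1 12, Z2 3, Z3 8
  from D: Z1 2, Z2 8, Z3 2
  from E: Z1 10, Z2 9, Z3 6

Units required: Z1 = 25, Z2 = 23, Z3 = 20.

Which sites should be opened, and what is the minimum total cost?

Open B and D; minimum total cost 212.

For any fixed open set, each farm goes to its cheapest open site; total = fixed + service.
{B, D}: Z1→D 2·25=50, Z2→B 3·23=69, Z3→D 2·20=40. Service 159; fixed 53; total 212.
{C, D}: Z1→D 2·25=50, Z2→C 3·23=69, Z3→D 2·20=40. Service 159; fixed 61; total 220.
{B, D, E}: Z1→D 2·25=50, Z2→B 3·23=69, Z3→D 2·20=40. Service 159; fixed 67; total 226.
{A, B, C, D, E}: Z1→D 2·25=50, Z2→B 3·23=69, Z3→D 2·20=40. Service 159; fixed 114; total 273.
No other subset beats 212.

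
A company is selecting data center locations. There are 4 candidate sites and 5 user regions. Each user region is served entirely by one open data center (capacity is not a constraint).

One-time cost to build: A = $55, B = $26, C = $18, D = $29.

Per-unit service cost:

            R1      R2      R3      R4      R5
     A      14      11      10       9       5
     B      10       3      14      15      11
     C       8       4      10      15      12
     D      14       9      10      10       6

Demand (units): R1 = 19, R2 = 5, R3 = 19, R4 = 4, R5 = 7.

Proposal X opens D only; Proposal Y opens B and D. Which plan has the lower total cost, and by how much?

Proposal X: {D}: R1→D 14·19=266, R2→D 9·5=45, R3→D 10·19=190, R4→D 10·4=40, R5→D 6·7=42. Service 583; fixed 29; total 612.
Proposal Y: {B, D}: R1→B 10·19=190, R2→B 3·5=15, R3→D 10·19=190, R4→D 10·4=40, R5→D 6·7=42. Service 477; fixed 55; total 532.
Difference: |612 − 532| = 80.

Proposal Y is cheaper by 80.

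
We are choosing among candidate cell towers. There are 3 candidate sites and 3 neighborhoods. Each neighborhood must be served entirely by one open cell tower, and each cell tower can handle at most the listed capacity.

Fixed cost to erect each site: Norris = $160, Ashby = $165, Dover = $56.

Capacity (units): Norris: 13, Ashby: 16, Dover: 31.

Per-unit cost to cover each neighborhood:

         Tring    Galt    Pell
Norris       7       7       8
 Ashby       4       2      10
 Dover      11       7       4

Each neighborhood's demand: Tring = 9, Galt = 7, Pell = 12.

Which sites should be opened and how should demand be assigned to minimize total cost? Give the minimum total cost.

Minimum total cost: 252

Open {Dover}: Tring→Dover 11·9=99, Galt→Dover 7·7=49, Pell→Dover 4·12=48.
Loads: Dover carries 28/31. Service 196; fixed 56; total 252.
Next best feasible plan costs 319.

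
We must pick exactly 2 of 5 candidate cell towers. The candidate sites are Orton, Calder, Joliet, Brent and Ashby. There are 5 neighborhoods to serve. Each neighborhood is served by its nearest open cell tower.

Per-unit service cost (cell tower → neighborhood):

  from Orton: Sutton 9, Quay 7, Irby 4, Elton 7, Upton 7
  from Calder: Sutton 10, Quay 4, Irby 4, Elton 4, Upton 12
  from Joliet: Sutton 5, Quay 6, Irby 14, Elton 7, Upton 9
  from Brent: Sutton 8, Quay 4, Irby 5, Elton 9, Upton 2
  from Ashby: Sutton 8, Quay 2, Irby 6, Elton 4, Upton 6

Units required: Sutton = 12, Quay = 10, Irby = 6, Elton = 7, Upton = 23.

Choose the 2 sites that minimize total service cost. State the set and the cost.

Choose Brent and Ashby; total service cost 220.

With exactly 2 open, each neighborhood uses its cheapest among the chosen.
{Brent, Ashby}: Sutton→Brent 8·12=96, Quay→Ashby 2·10=20, Irby→Brent 5·6=30, Elton→Ashby 4·7=28, Upton→Brent 2·23=46. Service cost 220.
{Joliet, Brent}: service cost 225
{Calder, Brent}: service cost 234
Among all 10 size-2 choices, {Brent, Ashby} is lowest.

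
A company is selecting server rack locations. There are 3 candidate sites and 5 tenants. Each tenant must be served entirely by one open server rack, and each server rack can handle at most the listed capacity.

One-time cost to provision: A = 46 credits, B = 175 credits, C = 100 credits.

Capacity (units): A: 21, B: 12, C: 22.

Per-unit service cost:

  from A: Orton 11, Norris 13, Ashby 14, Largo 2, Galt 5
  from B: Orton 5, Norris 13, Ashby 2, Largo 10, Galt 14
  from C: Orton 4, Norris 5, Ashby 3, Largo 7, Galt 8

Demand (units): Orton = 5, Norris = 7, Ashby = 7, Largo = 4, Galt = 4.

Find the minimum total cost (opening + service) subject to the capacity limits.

Open {A, C}: Orton→C 4·5=20, Norris→C 5·7=35, Ashby→C 3·7=21, Largo→A 2·4=8, Galt→A 5·4=20.
Loads: A carries 8/21, C carries 19/22. Service 104; fixed 146; total 250.
Next best feasible plan costs 285.

Minimum total cost: 250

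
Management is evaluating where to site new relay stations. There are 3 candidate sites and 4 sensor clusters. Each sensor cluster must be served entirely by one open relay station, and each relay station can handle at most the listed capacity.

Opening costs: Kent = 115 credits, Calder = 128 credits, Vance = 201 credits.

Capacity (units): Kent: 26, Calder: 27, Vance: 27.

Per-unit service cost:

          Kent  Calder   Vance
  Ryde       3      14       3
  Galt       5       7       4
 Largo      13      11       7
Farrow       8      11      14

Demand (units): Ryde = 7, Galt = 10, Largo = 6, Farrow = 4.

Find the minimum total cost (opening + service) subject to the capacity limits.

Open {Vance}: Ryde→Vance 3·7=21, Galt→Vance 4·10=40, Largo→Vance 7·6=42, Farrow→Vance 14·4=56.
Loads: Vance carries 27/27. Service 159; fixed 201; total 360.
Next best feasible plan costs 406.

Minimum total cost: 360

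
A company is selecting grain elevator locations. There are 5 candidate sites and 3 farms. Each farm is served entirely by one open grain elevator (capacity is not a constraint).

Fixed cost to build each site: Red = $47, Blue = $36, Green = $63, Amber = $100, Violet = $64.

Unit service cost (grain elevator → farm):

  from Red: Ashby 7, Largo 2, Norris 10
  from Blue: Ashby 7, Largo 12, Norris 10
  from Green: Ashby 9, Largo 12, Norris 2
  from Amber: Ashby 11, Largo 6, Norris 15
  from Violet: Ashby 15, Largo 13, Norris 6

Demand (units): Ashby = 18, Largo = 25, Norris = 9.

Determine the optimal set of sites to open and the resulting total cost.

For any fixed open set, each farm goes to its cheapest open site; total = fixed + service.
{Red, Green}: Ashby→Red 7·18=126, Largo→Red 2·25=50, Norris→Green 2·9=18. Service 194; fixed 110; total 304.
{Red}: service 266 + fixed 47 = 313
{Red, Blue, Green}: Ashby→Red 7·18=126, Largo→Red 2·25=50, Norris→Green 2·9=18. Service 194; fixed 146; total 340.
{Red, Blue, Green, Amber, Violet}: service 194 + fixed 310 = 504
No other subset beats 304.

Open Red and Green; minimum total cost 304.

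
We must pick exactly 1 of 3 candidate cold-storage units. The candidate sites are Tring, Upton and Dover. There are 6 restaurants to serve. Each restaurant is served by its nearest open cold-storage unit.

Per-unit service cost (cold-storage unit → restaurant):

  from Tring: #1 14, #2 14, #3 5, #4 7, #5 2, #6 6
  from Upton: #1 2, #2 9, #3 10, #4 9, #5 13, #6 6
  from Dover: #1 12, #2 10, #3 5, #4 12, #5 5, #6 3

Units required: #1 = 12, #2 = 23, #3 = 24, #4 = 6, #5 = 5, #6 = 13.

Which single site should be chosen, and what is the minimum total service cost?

With exactly 1 open, each restaurant uses its cheapest among the chosen.
{Dover}: #1→Dover 12·12=144, #2→Dover 10·23=230, #3→Dover 5·24=120, #4→Dover 12·6=72, #5→Dover 5·5=25, #6→Dover 3·13=39. Service cost 630.
{Upton}: service cost 668
{Tring}: service cost 740
Among all 3 size-1 choices, {Dover} is lowest.

Choose Dover only; total service cost 630.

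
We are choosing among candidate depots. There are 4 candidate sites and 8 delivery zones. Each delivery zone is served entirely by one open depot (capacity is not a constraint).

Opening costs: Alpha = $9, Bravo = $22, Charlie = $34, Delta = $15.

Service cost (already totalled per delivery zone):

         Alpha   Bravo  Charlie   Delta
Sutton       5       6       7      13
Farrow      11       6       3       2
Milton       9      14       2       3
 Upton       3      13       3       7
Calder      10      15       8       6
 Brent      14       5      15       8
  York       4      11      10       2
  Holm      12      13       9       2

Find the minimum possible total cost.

Minimum total cost: 55

For any fixed open set, each delivery zone goes to its cheapest open site; total = fixed + service.
{Alpha, Delta}: Sutton→Alpha 5, Farrow→Delta 2, Milton→Delta 3, Upton→Alpha 3, Calder→Delta 6, Brent→Delta 8, York→Delta 2, Holm→Delta 2. Service 31; fixed 24; total 55.
{Delta}: service 43 + fixed 15 = 58
{Bravo, Delta}: service 33 + fixed 37 = 70
{Alpha, Bravo, Charlie, Delta}: Sutton→Alpha 5, Farrow→Delta 2, Milton→Charlie 2, Upton→Alpha 3, Calder→Delta 6, Brent→Bravo 5, York→Delta 2, Holm→Delta 2. Service 27; fixed 80; total 107.
No other subset beats 55.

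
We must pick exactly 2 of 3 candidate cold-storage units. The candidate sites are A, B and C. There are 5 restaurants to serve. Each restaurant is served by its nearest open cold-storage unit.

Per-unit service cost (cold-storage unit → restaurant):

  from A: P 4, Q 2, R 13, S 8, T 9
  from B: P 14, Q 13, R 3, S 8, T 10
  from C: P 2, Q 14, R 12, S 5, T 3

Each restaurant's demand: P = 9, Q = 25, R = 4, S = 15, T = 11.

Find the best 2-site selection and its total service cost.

With exactly 2 open, each restaurant uses its cheapest among the chosen.
{A, C}: P→C 2·9=18, Q→A 2·25=50, R→C 12·4=48, S→C 5·15=75, T→C 3·11=33. Service cost 224.
{A, B}: service cost 317
{B, C}: service cost 463
Among all 3 size-2 choices, {A, C} is lowest.

Choose A and C; total service cost 224.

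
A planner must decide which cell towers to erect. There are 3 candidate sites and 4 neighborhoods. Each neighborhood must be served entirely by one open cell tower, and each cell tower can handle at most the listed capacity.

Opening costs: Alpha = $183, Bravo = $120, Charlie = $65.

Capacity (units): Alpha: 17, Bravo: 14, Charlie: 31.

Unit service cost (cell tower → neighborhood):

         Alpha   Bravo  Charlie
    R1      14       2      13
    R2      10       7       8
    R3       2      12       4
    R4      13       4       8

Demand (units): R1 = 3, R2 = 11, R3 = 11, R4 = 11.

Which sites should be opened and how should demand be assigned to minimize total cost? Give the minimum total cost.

Open {Bravo, Charlie}: R1→Bravo 2·3=6, R2→Charlie 8·11=88, R3→Charlie 4·11=44, R4→Bravo 4·11=44.
Loads: Bravo carries 14/14, Charlie carries 22/31. Service 182; fixed 185; total 367.
Next best feasible plan costs 400.

Minimum total cost: 367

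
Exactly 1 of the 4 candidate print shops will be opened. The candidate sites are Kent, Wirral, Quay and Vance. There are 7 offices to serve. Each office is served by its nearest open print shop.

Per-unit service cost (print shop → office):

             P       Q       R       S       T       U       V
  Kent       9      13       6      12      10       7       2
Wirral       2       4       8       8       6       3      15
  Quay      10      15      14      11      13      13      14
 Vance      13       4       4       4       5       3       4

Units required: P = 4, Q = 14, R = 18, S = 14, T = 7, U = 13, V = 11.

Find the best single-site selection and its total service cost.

Choose Vance only; total service cost 354.

With exactly 1 open, each office uses its cheapest among the chosen.
{Vance}: P→Vance 13·4=52, Q→Vance 4·14=56, R→Vance 4·18=72, S→Vance 4·14=56, T→Vance 5·7=35, U→Vance 3·13=39, V→Vance 4·11=44. Service cost 354.
{Wirral}: service cost 566
{Kent}: service cost 677
Among all 4 size-1 choices, {Vance} is lowest.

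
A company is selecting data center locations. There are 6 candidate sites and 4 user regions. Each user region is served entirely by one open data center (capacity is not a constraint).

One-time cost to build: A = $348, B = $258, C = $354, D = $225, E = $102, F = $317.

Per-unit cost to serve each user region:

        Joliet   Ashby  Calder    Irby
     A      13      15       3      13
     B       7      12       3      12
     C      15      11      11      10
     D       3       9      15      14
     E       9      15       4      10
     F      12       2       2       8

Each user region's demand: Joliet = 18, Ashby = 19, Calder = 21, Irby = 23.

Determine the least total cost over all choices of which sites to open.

Minimum total cost: 797

For any fixed open set, each user region goes to its cheapest open site; total = fixed + service.
{F}: Joliet→F 12·18=216, Ashby→F 2·19=38, Calder→F 2·21=42, Irby→F 8·23=184. Service 480; fixed 317; total 797.
{E, F}: service 426 + fixed 419 = 845
{D, F}: service 318 + fixed 542 = 860
{A, B, C, D, E, F}: Joliet→D 3·18=54, Ashby→F 2·19=38, Calder→F 2·21=42, Irby→F 8·23=184. Service 318; fixed 1604; total 1922.
No other subset beats 797.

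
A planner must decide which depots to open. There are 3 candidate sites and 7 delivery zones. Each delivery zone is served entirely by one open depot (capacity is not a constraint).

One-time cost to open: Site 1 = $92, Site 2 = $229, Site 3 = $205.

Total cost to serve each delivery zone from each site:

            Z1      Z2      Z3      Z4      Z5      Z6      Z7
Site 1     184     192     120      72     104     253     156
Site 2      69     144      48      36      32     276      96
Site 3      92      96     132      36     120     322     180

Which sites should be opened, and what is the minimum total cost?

Open Site 2 only; minimum total cost 930.

For any fixed open set, each delivery zone goes to its cheapest open site; total = fixed + service.
{Site 2}: Z1→Site 2 69, Z2→Site 2 144, Z3→Site 2 48, Z4→Site 2 36, Z5→Site 2 32, Z6→Site 2 276, Z7→Site 2 96. Service 701; fixed 229; total 930.
{Site 1, Site 2}: Z1→Site 2 69, Z2→Site 2 144, Z3→Site 2 48, Z4→Site 2 36, Z5→Site 2 32, Z6→Site 1 253, Z7→Site 2 96. Service 678; fixed 321; total 999.
{Site 2, Site 3}: service 653 + fixed 434 = 1087
{Site 1, Site 2, Site 3}: Z1→Site 2 69, Z2→Site 3 96, Z3→Site 2 48, Z4→Site 2 36, Z5→Site 2 32, Z6→Site 1 253, Z7→Site 2 96. Service 630; fixed 526; total 1156.
No other subset beats 930.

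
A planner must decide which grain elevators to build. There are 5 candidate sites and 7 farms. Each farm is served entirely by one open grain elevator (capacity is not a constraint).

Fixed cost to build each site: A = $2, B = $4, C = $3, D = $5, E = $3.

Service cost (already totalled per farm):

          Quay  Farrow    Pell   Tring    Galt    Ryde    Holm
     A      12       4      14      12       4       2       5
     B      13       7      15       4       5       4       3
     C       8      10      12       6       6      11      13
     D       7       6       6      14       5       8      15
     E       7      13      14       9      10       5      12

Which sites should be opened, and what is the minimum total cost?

Open A, B and D; minimum total cost 41.

For any fixed open set, each farm goes to its cheapest open site; total = fixed + service.
{A, B, D}: Quay→D 7, Farrow→A 4, Pell→D 6, Tring→B 4, Galt→A 4, Ryde→A 2, Holm→B 3. Service 30; fixed 11; total 41.
{A, B, C, D}: service 30 + fixed 14 = 44
{A, B, D, E}: service 30 + fixed 14 = 44
{A, B, C, D, E}: service 30 + fixed 17 = 47
No other subset beats 41.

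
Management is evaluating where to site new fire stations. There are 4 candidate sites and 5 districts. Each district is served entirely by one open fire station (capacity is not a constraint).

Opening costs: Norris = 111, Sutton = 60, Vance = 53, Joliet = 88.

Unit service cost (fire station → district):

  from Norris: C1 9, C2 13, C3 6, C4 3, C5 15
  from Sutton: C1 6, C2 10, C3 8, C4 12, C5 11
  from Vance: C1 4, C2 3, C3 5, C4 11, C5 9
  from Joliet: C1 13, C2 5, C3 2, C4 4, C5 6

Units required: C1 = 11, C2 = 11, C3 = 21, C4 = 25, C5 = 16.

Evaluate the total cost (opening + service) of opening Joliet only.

Total cost: 524

Each district is assigned to its cheapest site among the open ones.
{Joliet}: C1→Joliet 13·11=143, C2→Joliet 5·11=55, C3→Joliet 2·21=42, C4→Joliet 4·25=100, C5→Joliet 6·16=96. Service 436; fixed 88; total 524.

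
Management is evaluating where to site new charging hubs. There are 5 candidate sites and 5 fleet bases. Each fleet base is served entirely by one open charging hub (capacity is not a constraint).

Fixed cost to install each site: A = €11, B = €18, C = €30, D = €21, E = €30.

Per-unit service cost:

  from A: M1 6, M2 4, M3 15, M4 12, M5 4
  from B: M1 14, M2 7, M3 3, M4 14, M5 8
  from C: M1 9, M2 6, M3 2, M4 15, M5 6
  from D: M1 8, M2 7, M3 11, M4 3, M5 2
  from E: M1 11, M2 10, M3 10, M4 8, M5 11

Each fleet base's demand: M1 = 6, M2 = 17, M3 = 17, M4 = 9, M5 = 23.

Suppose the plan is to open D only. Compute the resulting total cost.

Each fleet base is assigned to its cheapest site among the open ones.
{D}: M1→D 8·6=48, M2→D 7·17=119, M3→D 11·17=187, M4→D 3·9=27, M5→D 2·23=46. Service 427; fixed 21; total 448.

Total cost: 448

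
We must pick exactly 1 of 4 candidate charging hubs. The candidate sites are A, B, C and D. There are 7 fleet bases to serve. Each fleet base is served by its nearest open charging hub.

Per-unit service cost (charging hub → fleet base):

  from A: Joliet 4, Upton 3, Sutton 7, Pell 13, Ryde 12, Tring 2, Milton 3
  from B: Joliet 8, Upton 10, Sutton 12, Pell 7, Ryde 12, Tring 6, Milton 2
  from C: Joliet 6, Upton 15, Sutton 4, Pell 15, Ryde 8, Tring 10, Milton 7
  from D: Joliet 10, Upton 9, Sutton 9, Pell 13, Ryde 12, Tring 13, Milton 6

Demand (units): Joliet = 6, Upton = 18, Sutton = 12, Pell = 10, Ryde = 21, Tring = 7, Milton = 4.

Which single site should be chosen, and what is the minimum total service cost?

Choose A only; total service cost 570.

With exactly 1 open, each fleet base uses its cheapest among the chosen.
{A}: Joliet→A 4·6=24, Upton→A 3·18=54, Sutton→A 7·12=84, Pell→A 13·10=130, Ryde→A 12·21=252, Tring→A 2·7=14, Milton→A 3·4=12. Service cost 570.
{B}: service cost 744
{C}: service cost 770
Among all 4 size-1 choices, {A} is lowest.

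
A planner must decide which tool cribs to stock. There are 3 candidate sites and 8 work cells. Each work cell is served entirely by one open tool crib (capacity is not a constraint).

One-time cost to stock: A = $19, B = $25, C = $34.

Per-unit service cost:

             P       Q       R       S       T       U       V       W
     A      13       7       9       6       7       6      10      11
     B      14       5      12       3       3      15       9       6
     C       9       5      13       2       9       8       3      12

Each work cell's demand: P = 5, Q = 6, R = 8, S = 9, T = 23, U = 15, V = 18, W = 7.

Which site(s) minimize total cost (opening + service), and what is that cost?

Open A, B and C; minimum total cost 498.

For any fixed open set, each work cell goes to its cheapest open site; total = fixed + service.
{A, B, C}: P→C 9·5=45, Q→B 5·6=30, R→A 9·8=72, S→C 2·9=18, T→B 3·23=69, U→A 6·15=90, V→C 3·18=54, W→B 6·7=42. Service 420; fixed 78; total 498.
{B, C}: P→C 9·5=45, Q→B 5·6=30, R→B 12·8=96, S→C 2·9=18, T→B 3·23=69, U→C 8·15=120, V→C 3·18=54, W→B 6·7=42. Service 474; fixed 59; total 533.
{A, C}: service 547 + fixed 53 = 600
{A}: service 741 + fixed 19 = 760
No other subset beats 498.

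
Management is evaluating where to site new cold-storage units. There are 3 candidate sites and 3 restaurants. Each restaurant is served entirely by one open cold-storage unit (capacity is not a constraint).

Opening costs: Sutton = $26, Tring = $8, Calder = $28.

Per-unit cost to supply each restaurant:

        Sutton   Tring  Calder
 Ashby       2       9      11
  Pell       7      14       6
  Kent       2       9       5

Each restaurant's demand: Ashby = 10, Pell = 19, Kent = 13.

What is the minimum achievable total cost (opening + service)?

For any fixed open set, each restaurant goes to its cheapest open site; total = fixed + service.
{Sutton}: Ashby→Sutton 2·10=20, Pell→Sutton 7·19=133, Kent→Sutton 2·13=26. Service 179; fixed 26; total 205.
{Sutton, Tring}: service 179 + fixed 34 = 213
{Sutton, Calder}: service 160 + fixed 54 = 214
{Sutton, Tring, Calder}: Ashby→Sutton 2·10=20, Pell→Calder 6·19=114, Kent→Sutton 2·13=26. Service 160; fixed 62; total 222.
(All 7 nonempty subsets were checked; Sutton only is lowest.)

Minimum total cost: 205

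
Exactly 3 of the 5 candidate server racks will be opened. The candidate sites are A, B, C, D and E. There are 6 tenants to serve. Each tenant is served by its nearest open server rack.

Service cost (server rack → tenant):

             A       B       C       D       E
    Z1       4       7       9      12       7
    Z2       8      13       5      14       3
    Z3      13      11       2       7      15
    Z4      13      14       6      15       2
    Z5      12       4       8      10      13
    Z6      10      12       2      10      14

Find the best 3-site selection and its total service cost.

With exactly 3 open, each tenant uses its cheapest among the chosen.
{B, C, E}: Z1→B 7, Z2→E 3, Z3→C 2, Z4→E 2, Z5→B 4, Z6→C 2. Service cost 20.
{A, C, E}: service cost 21
{A, B, C}: service cost 23
Among all 10 size-3 choices, {B, C, E} is lowest.

Choose B, C and E; total service cost 20.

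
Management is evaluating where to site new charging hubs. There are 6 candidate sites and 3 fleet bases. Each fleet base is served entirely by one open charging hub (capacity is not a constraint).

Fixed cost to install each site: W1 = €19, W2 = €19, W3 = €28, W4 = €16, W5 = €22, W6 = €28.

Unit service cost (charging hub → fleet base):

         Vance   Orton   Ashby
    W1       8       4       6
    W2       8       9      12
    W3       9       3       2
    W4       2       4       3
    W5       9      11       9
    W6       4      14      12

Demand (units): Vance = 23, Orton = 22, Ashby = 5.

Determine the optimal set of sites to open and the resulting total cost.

For any fixed open set, each fleet base goes to its cheapest open site; total = fixed + service.
{W4}: Vance→W4 2·23=46, Orton→W4 4·22=88, Ashby→W4 3·5=15. Service 149; fixed 16; total 165.
{W3, W4}: service 122 + fixed 44 = 166
{W1, W4}: Vance→W4 2·23=46, Orton→W1 4·22=88, Ashby→W4 3·5=15. Service 149; fixed 35; total 184.
{W1, W2, W3, W4, W5, W6}: Vance→W4 2·23=46, Orton→W3 3·22=66, Ashby→W3 2·5=10. Service 122; fixed 132; total 254.
No other subset beats 165.

Open W4 only; minimum total cost 165.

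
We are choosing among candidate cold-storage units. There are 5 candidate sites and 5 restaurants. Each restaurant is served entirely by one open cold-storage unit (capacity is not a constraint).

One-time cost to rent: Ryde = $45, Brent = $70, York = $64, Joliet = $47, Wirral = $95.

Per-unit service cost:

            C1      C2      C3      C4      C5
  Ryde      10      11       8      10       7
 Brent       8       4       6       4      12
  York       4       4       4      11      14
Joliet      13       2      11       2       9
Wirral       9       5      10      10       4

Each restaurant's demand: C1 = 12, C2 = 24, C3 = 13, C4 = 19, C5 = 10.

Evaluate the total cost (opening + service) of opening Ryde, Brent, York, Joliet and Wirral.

Each restaurant is assigned to its cheapest site among the open ones.
{Ryde, Brent, York, Joliet, Wirral}: C1→York 4·12=48, C2→Joliet 2·24=48, C3→York 4·13=52, C4→Joliet 2·19=38, C5→Wirral 4·10=40. Service 226; fixed 321; total 547.

Total cost: 547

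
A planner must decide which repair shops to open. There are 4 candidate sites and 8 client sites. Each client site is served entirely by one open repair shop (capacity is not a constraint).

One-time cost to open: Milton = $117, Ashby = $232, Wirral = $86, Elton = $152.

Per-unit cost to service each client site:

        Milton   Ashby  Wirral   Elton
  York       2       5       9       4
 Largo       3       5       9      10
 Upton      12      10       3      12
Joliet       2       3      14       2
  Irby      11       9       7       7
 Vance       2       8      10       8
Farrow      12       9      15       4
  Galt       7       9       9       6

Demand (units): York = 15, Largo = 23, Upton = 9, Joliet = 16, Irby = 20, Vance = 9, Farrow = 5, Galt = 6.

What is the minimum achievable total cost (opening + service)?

For any fixed open set, each client site goes to its cheapest open site; total = fixed + service.
{Milton, Wirral}: York→Milton 2·15=30, Largo→Milton 3·23=69, Upton→Wirral 3·9=27, Joliet→Milton 2·16=32, Irby→Wirral 7·20=140, Vance→Milton 2·9=18, Farrow→Milton 12·5=60, Galt→Milton 7·6=42. Service 418; fixed 203; total 621.
{Milton}: service 579 + fixed 117 = 696
{Milton, Elton}: York→Milton 2·15=30, Largo→Milton 3·23=69, Upton→Milton 12·9=108, Joliet→Milton 2·16=32, Irby→Elton 7·20=140, Vance→Milton 2·9=18, Farrow→Elton 4·5=20, Galt→Elton 6·6=36. Service 453; fixed 269; total 722.
{Milton, Ashby, Wirral, Elton}: service 372 + fixed 587 = 959
No other subset beats 621.

Minimum total cost: 621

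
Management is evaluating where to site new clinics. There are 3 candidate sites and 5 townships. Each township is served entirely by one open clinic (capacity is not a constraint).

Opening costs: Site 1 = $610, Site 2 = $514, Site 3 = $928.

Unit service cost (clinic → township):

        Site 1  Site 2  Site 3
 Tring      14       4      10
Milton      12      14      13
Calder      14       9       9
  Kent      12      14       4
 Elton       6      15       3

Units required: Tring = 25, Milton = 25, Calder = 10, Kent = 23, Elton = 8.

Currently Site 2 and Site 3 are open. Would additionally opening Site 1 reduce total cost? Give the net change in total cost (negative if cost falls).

No — net change +585 (cost rises by 585).

Current service cost with {Site 2, Site 3}: 631.
Adding Site 1: each township re-picks its cheapest; new service cost 606, saving 25.
Extra fixed cost: 610. Net change = 610 − 25 = 585.
(Totals: 2073 → 2658.)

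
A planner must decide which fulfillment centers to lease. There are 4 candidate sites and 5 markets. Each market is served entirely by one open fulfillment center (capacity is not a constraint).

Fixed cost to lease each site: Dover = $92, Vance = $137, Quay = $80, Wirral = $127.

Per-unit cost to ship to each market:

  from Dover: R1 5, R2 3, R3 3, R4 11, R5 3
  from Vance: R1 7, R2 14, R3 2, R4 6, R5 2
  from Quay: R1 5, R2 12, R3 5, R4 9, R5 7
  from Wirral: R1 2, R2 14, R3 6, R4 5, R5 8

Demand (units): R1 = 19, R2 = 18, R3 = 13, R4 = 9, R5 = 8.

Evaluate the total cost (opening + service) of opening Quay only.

Each market is assigned to its cheapest site among the open ones.
{Quay}: R1→Quay 5·19=95, R2→Quay 12·18=216, R3→Quay 5·13=65, R4→Quay 9·9=81, R5→Quay 7·8=56. Service 513; fixed 80; total 593.

Total cost: 593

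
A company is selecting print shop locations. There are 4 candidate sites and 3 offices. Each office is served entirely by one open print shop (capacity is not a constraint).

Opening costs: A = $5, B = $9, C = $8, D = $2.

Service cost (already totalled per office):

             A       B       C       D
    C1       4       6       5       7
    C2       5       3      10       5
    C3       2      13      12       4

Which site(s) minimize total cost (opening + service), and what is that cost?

Open A only; minimum total cost 16.

For any fixed open set, each office goes to its cheapest open site; total = fixed + service.
{A}: C1→A 4, C2→A 5, C3→A 2. Service 11; fixed 5; total 16.
{A, D}: C1→A 4, C2→A 5, C3→A 2. Service 11; fixed 7; total 18.
{D}: service 16 + fixed 2 = 18
{A, B, C, D}: service 9 + fixed 24 = 33
No other subset beats 16.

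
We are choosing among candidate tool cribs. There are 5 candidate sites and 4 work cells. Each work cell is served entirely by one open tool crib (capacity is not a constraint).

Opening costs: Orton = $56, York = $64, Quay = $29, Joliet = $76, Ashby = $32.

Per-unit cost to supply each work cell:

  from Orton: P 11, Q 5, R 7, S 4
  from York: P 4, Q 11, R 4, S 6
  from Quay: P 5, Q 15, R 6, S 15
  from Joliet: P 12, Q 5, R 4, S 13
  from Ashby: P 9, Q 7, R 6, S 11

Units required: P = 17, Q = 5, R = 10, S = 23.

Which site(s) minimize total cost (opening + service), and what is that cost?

For any fixed open set, each work cell goes to its cheapest open site; total = fixed + service.
{Orton, York}: P→York 4·17=68, Q→Orton 5·5=25, R→York 4·10=40, S→Orton 4·23=92. Service 225; fixed 120; total 345.
{Orton, Quay}: service 262 + fixed 85 = 347
{York}: P→York 4·17=68, Q→York 11·5=55, R→York 4·10=40, S→York 6·23=138. Service 301; fixed 64; total 365.
{Orton, York, Quay, Joliet, Ashby}: service 225 + fixed 257 = 482
No other subset beats 345.

Open Orton and York; minimum total cost 345.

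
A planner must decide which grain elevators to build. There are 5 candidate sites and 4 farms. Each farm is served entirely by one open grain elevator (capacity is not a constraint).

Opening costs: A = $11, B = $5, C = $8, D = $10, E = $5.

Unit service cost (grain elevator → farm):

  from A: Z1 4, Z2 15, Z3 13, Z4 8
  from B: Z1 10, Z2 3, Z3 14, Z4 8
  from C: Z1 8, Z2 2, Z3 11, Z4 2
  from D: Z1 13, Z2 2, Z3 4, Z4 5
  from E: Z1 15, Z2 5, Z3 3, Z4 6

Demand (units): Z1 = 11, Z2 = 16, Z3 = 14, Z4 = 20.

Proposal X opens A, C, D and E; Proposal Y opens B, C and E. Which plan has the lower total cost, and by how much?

Proposal X is cheaper by 28.

Proposal X: {A, C, D, E}: Z1→A 4·11=44, Z2→C 2·16=32, Z3→E 3·14=42, Z4→C 2·20=40. Service 158; fixed 34; total 192.
Proposal Y: {B, C, E}: Z1→C 8·11=88, Z2→C 2·16=32, Z3→E 3·14=42, Z4→C 2·20=40. Service 202; fixed 18; total 220.
Difference: |192 − 220| = 28.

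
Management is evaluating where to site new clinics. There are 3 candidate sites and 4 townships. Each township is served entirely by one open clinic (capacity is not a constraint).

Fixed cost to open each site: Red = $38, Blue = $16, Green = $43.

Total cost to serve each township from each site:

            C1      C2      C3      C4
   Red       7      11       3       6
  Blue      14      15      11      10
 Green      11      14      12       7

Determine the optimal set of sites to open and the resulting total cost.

Open Red only; minimum total cost 65.

For any fixed open set, each township goes to its cheapest open site; total = fixed + service.
{Red}: C1→Red 7, C2→Red 11, C3→Red 3, C4→Red 6. Service 27; fixed 38; total 65.
{Blue}: service 50 + fixed 16 = 66
{Red, Blue}: C1→Red 7, C2→Red 11, C3→Red 3, C4→Red 6. Service 27; fixed 54; total 81.
{Red, Blue, Green}: C1→Red 7, C2→Red 11, C3→Red 3, C4→Red 6. Service 27; fixed 97; total 124.
(All 7 nonempty subsets were checked; Red only is lowest.)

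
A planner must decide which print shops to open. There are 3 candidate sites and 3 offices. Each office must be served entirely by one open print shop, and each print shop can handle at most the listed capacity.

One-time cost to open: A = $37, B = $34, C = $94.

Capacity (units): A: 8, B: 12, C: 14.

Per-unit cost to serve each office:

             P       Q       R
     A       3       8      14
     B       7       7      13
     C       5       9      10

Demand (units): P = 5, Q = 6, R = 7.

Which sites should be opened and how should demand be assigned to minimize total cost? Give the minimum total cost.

Open {A, B}: P→B 7·5=35, Q→A 8·6=48, R→B 13·7=91.
Loads: A carries 6/8, B carries 12/12. Service 174; fixed 71; total 245.
Next best feasible plan costs 246.

Minimum total cost: 245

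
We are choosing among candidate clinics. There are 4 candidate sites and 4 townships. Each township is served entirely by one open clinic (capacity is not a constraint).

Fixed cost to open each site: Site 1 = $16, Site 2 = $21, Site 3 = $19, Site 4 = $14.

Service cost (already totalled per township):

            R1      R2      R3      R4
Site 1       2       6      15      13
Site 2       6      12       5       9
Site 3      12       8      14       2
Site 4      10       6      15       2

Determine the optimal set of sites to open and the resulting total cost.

Open Site 4 only; minimum total cost 47.

For any fixed open set, each township goes to its cheapest open site; total = fixed + service.
{Site 4}: R1→Site 4 10, R2→Site 4 6, R3→Site 4 15, R4→Site 4 2. Service 33; fixed 14; total 47.
{Site 1}: service 36 + fixed 16 = 52
{Site 2}: R1→Site 2 6, R2→Site 2 12, R3→Site 2 5, R4→Site 2 9. Service 32; fixed 21; total 53.
{Site 1, Site 2, Site 3, Site 4}: R1→Site 1 2, R2→Site 1 6, R3→Site 2 5, R4→Site 3 2. Service 15; fixed 70; total 85.
No other subset beats 47.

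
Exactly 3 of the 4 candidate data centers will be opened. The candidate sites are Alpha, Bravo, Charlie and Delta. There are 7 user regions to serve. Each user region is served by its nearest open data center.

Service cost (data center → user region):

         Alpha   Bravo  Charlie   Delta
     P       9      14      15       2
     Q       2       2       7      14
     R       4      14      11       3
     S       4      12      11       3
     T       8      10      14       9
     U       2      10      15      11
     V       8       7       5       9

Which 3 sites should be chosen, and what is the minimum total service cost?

Choose Alpha, Charlie and Delta; total service cost 25.

With exactly 3 open, each user region uses its cheapest among the chosen.
{Alpha, Charlie, Delta}: P→Delta 2, Q→Alpha 2, R→Delta 3, S→Delta 3, T→Alpha 8, U→Alpha 2, V→Charlie 5. Service cost 25.
{Alpha, Bravo, Delta}: service cost 27
{Alpha, Bravo, Charlie}: service cost 34
Among all 4 size-3 choices, {Alpha, Charlie, Delta} is lowest.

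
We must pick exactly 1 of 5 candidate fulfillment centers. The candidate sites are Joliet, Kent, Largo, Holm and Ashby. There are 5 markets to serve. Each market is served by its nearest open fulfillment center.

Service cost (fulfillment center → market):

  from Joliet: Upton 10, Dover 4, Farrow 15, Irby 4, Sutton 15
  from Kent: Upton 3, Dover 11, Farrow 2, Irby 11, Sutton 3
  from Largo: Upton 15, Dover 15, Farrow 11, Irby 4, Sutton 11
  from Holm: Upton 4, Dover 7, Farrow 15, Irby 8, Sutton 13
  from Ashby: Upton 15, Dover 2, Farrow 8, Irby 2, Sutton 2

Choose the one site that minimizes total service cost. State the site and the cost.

With exactly 1 open, each market uses its cheapest among the chosen.
{Ashby}: Upton→Ashby 15, Dover→Ashby 2, Farrow→Ashby 8, Irby→Ashby 2, Sutton→Ashby 2. Service cost 29.
{Kent}: service cost 30
{Holm}: service cost 47
Among all 5 size-1 choices, {Ashby} is lowest.

Choose Ashby only; total service cost 29.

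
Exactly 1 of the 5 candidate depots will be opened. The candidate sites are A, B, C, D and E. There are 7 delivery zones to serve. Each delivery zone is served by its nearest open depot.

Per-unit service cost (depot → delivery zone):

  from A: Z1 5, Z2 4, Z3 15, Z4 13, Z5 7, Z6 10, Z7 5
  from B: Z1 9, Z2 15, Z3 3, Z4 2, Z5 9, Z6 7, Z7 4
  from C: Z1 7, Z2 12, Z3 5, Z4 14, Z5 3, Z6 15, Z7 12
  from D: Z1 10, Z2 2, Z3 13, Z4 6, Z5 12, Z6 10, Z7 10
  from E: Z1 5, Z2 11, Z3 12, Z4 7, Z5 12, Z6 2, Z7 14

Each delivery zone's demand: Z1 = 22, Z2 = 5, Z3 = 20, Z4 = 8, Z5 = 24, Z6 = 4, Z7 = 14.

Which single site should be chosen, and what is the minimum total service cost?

With exactly 1 open, each delivery zone uses its cheapest among the chosen.
{B}: Z1→B 9·22=198, Z2→B 15·5=75, Z3→B 3·20=60, Z4→B 2·8=16, Z5→B 9·24=216, Z6→B 7·4=28, Z7→B 4·14=56. Service cost 649.
{C}: service cost 726
{A}: service cost 812
Among all 5 size-1 choices, {B} is lowest.

Choose B only; total service cost 649.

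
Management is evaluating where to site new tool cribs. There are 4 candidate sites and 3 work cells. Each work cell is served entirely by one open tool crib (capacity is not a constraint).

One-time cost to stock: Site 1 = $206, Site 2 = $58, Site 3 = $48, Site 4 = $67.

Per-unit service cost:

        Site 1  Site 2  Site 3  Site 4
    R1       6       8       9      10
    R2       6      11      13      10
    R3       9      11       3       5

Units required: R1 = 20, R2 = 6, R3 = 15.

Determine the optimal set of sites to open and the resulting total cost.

Open Site 3 only; minimum total cost 351.

For any fixed open set, each work cell goes to its cheapest open site; total = fixed + service.
{Site 3}: R1→Site 3 9·20=180, R2→Site 3 13·6=78, R3→Site 3 3·15=45. Service 303; fixed 48; total 351.
{Site 2, Site 3}: R1→Site 2 8·20=160, R2→Site 2 11·6=66, R3→Site 3 3·15=45. Service 271; fixed 106; total 377.
{Site 3, Site 4}: service 285 + fixed 115 = 400
{Site 1, Site 2, Site 3, Site 4}: R1→Site 1 6·20=120, R2→Site 1 6·6=36, R3→Site 3 3·15=45. Service 201; fixed 379; total 580.
(All 15 nonempty subsets were checked; Site 3 only is lowest.)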